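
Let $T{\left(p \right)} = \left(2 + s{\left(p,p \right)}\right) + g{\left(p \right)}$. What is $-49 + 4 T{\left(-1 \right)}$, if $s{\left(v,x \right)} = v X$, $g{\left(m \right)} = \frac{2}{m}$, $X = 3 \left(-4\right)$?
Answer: $-1$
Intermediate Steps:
$X = -12$
$s{\left(v,x \right)} = - 12 v$ ($s{\left(v,x \right)} = v \left(-12\right) = - 12 v$)
$T{\left(p \right)} = 2 - 12 p + \frac{2}{p}$ ($T{\left(p \right)} = \left(2 - 12 p\right) + \frac{2}{p} = 2 - 12 p + \frac{2}{p}$)
$-49 + 4 T{\left(-1 \right)} = -49 + 4 \left(2 - -12 + \frac{2}{-1}\right) = -49 + 4 \left(2 + 12 + 2 \left(-1\right)\right) = -49 + 4 \left(2 + 12 - 2\right) = -49 + 4 \cdot 12 = -49 + 48 = -1$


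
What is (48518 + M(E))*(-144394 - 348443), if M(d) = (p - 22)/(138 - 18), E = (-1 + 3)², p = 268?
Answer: -478249517637/20 ≈ -2.3912e+10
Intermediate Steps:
E = 4 (E = 2² = 4)
M(d) = 41/20 (M(d) = (268 - 22)/(138 - 18) = 246/120 = 246*(1/120) = 41/20)
(48518 + M(E))*(-144394 - 348443) = (48518 + 41/20)*(-144394 - 348443) = (970401/20)*(-492837) = -478249517637/20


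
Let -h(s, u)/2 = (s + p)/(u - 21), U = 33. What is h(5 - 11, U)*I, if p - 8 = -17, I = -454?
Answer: -1135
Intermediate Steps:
p = -9 (p = 8 - 17 = -9)
h(s, u) = -2*(-9 + s)/(-21 + u) (h(s, u) = -2*(s - 9)/(u - 21) = -2*(-9 + s)/(-21 + u))
h(5 - 11, U)*I = (2*(9 - (5 - 11))/(-21 + 33))*(-454) = (2*(9 - 1*(-6))/12)*(-454) = (2*(1/12)*(9 + 6))*(-454) = (2*(1/12)*15)*(-454) = (5/2)*(-454) = -1135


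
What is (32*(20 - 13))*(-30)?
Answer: -6720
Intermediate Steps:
(32*(20 - 13))*(-30) = (32*7)*(-30) = 224*(-30) = -6720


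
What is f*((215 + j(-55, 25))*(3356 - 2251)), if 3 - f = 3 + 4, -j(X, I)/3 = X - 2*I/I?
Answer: -1706120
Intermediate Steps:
j(X, I) = 6 - 3*X (j(X, I) = -3*(X - 2*I/I) = -3*(X - 2*1) = -3*(X - 2) = -3*(-2 + X) = 6 - 3*X)
f = -4 (f = 3 - (3 + 4) = 3 - 1*7 = 3 - 7 = -4)
f*((215 + j(-55, 25))*(3356 - 2251)) = -4*(215 + (6 - 3*(-55)))*(3356 - 2251) = -4*(215 + (6 + 165))*1105 = -4*(215 + 171)*1105 = -1544*1105 = -4*426530 = -1706120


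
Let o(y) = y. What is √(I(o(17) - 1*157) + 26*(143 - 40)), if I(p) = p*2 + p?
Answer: √2258 ≈ 47.518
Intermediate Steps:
I(p) = 3*p (I(p) = 2*p + p = 3*p)
√(I(o(17) - 1*157) + 26*(143 - 40)) = √(3*(17 - 1*157) + 26*(143 - 40)) = √(3*(17 - 157) + 26*103) = √(3*(-140) + 2678) = √(-420 + 2678) = √2258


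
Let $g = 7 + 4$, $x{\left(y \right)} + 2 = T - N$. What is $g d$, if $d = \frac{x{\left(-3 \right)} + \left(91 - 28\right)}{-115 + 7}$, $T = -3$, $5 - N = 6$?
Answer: $- \frac{649}{108} \approx -6.0093$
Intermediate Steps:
$N = -1$ ($N = 5 - 6 = -1$)
$x{\left(y \right)} = -4$ ($x{\left(y \right)} = -2 - 2 = -4$)
$g = 11$
$d = - \frac{59}{108}$ ($d = \frac{-4 + \left(91 - 28\right)}{-115 + 7} = \frac{-4 + 63}{-108} = 59 \left(- \frac{1}{108}\right) = - \frac{59}{108} \approx -0.5463$)
$g d = 11 \left(- \frac{59}{108}\right) = - \frac{649}{108}$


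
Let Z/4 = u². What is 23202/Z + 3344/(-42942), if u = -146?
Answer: 177804367/915351672 ≈ 0.19425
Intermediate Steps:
Z = 85264 (Z = 4*(-146)² = 4*21316 = 85264)
23202/Z + 3344/(-42942) = 23202/85264 + 3344/(-42942) = 23202*(1/85264) + 3344*(-1/42942) = 11601/42632 - 1672/21471 = 177804367/915351672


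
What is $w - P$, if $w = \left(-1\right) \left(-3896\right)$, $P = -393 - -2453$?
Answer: $1836$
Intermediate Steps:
$P = 2060$ ($P = -393 + 2453 = 2060$)
$w = 3896$
$w - P = 3896 - 2060 = 1836$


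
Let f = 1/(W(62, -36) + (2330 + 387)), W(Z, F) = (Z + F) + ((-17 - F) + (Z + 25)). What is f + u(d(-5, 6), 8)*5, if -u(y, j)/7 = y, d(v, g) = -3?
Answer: 299146/2849 ≈ 105.00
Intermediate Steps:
u(y, j) = -7*y
W(Z, F) = 8 + 2*Z (W(Z, F) = (F + Z) + ((-17 - F) + (25 + Z)) = (F + Z) + (8 + Z - F) = 8 + 2*Z)
f = 1/2849 (f = 1/((8 + 2*62) + (2330 + 387)) = 1/((8 + 124) + 2717) = 1/(132 + 2717) = 1/2849 ≈ 0.00035100)
f + u(d(-5, 6), 8)*5 = 1/2849 - 7*(-3)*5 = 1/2849 + 21*5 = 1/2849 + 105 = 299146/2849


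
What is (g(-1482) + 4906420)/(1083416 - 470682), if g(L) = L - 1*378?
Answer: 2452280/306367 ≈ 8.0044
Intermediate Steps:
g(L) = -378 + L (g(L) = L - 378 = -378 + L)
(g(-1482) + 4906420)/(1083416 - 470682) = ((-378 - 1482) + 4906420)/(1083416 - 470682) = (-1860 + 4906420)/612734 = 4904560*(1/612734) = 2452280/306367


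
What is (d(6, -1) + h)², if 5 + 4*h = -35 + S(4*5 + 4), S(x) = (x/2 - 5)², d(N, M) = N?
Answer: 1089/16 ≈ 68.063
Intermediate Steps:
S(x) = (-5 + x/2)² (S(x) = (x*(½) - 5)² = (x/2 - 5)² = (-5 + x/2)²)
h = 9/4 (h = -5/4 + (-35 + (-10 + (4*5 + 4))²/4)/4 = -5/4 + (-35 + (-10 + (20 + 4))²/4)/4 = -5/4 + (-35 + (-10 + 24)²/4)/4 = -5/4 + (-35 + (¼)*14²)/4 = -5/4 + (-35 + (¼)*196)/4 = -5/4 + (-35 + 49)/4 = -5/4 + (¼)*14 = -5/4 + 7/2 = 9/4 ≈ 2.2500)
(d(6, -1) + h)² = (6 + 9/4)² = (33/4)² = 1089/16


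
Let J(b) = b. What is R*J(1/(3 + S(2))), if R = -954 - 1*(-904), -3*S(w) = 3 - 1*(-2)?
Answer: -75/2 ≈ -37.500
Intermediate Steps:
S(w) = -5/3 (S(w) = -(3 - 1*(-2))/3 = -(3 + 2)/3 = -⅓*5 = -5/3)
R = -50 (R = -954 + 904 = -50)
R*J(1/(3 + S(2))) = -50/(3 - 5/3) = -50/4/3 = -50*¾ = -75/2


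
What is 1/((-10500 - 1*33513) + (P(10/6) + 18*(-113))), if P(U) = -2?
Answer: -1/46049 ≈ -2.1716e-5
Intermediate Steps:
1/((-10500 - 1*33513) + (P(10/6) + 18*(-113))) = 1/((-10500 - 1*33513) + (-2 + 18*(-113))) = 1/((-10500 - 33513) + (-2 - 2034)) = 1/(-44013 - 2036) = 1/(-46049) = -1/46049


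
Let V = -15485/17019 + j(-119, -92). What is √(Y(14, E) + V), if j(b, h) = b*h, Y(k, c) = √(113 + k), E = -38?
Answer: √(352309424557 + 32182929*√127)/5673 ≈ 104.68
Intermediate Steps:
V = 186308527/17019 (V = -15485/17019 - 119*(-92) = -15485*1/17019 + 10948 = -15485/17019 + 10948 = 186308527/17019 ≈ 10947.)
√(Y(14, E) + V) = √(√(113 + 14) + 186308527/17019) = √(√127 + 186308527/17019) = √(186308527/17019 + √127)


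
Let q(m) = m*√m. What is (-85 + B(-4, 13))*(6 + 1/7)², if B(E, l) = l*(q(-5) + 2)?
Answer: -109091/49 - 120185*I*√5/49 ≈ -2226.3 - 5484.5*I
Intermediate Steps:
q(m) = m^(3/2)
B(E, l) = l*(2 - 5*I*√5) (B(E, l) = l*((-5)^(3/2) + 2) = l*(-5*I*√5 + 2) = l*(2 - 5*I*√5))
(-85 + B(-4, 13))*(6 + 1/7)² = (-85 + 13*(2 - 5*I*√5))*(6 + 1/7)² = (-85 + (26 - 65*I*√5))*(6 + ⅐)² = (-59 - 65*I*√5)*(43/7)² = (-59 - 65*I*√5)*(1849/49) = -109091/49 - 120185*I*√5/49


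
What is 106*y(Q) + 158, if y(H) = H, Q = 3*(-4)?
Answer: -1114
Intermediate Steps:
Q = -12
106*y(Q) + 158 = 106*(-12) + 158 = -1272 + 158 = -1114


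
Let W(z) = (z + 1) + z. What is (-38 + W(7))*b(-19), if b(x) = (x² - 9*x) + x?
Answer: -11799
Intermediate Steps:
W(z) = 1 + 2*z (W(z) = (1 + z) + z = 1 + 2*z)
b(x) = x² - 8*x
(-38 + W(7))*b(-19) = (-38 + (1 + 2*7))*(-19*(-8 - 19)) = (-38 + (1 + 14))*(-19*(-27)) = (-38 + 15)*513 = -23*513 = -11799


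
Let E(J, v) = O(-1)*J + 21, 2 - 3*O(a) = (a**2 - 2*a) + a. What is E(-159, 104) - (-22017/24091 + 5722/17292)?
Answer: 4495541137/208290786 ≈ 21.583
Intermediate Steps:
O(a) = 2/3 - a**2/3 + a/3 (O(a) = 2/3 - ((a**2 - 2*a) + a)/3 = 2/3 - (a**2 - a)/3 = 2/3 + (-a**2/3 + a/3) = 2/3 - a**2/3 + a/3)
E(J, v) = 21 (E(J, v) = (2/3 - 1/3*(-1)**2 + (1/3)*(-1))*J + 21 = (2/3 - 1/3*1 - 1/3)*J + 21 = (2/3 - 1/3 - 1/3)*J + 21 = 0*J + 21 = 0 + 21 = 21)
E(-159, 104) - (-22017/24091 + 5722/17292) = 21 - (-22017/24091 + 5722/17292) = 21 - (-22017*1/24091 + 5722*(1/17292)) = 21 - (-22017/24091 + 2861/8646) = 21 - 1*(-121434631/208290786) = 21 + 121434631/208290786 = 4495541137/208290786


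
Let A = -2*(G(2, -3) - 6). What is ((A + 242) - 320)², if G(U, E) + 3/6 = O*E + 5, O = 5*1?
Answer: 2025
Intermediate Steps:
O = 5
G(U, E) = 9/2 + 5*E (G(U, E) = -½ + (5*E + 5) = -½ + (5 + 5*E) = 9/2 + 5*E)
A = 33 (A = -2*((9/2 + 5*(-3)) - 6) = -2*((9/2 - 15) - 6) = -2*(-21/2 - 6) = -2*(-33/2) = 33)
((A + 242) - 320)² = ((33 + 242) - 320)² = (275 - 320)² = (-45)² = 2025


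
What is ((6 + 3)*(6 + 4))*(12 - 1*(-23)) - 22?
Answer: 3128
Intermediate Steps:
((6 + 3)*(6 + 4))*(12 - 1*(-23)) - 22 = (9*10)*(12 + 23) - 22 = 90*35 - 22 = 3150 - 22 = 3128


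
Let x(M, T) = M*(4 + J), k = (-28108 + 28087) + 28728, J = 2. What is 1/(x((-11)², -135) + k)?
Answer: 1/29433 ≈ 3.3975e-5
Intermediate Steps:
k = 28707 (k = -21 + 28728 = 28707)
x(M, T) = 6*M (x(M, T) = M*(4 + 2) = M*6 = 6*M)
1/(x((-11)², -135) + k) = 1/(6*(-11)² + 28707) = 1/(6*121 + 28707) = 1/(726 + 28707) = 1/29433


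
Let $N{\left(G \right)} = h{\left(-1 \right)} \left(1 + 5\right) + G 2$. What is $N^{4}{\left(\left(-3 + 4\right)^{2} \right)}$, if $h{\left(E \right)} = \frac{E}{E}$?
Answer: $4096$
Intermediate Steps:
$h{\left(E \right)} = 1$
$N{\left(G \right)} = 6 + 2 G$ ($N{\left(G \right)} = 1 \left(1 + 5\right) + G 2 = 1 \cdot 6 + 2 G = 6 + 2 G$)
$N^{4}{\left(\left(-3 + 4\right)^{2} \right)} = \left(6 + 2 \left(-3 + 4\right)^{2}\right)^{4} = \left(6 + 2 \cdot 1^{2}\right)^{4} = \left(6 + 2 \cdot 1\right)^{4} = \left(6 + 2\right)^{4} = 8^{4} = 4096$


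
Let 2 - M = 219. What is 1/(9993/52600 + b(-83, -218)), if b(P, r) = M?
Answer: -52600/11404207 ≈ -0.0046123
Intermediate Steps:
M = -217 (M = 2 - 1*219 = 2 - 219 = -217)
b(P, r) = -217
1/(9993/52600 + b(-83, -218)) = 1/(9993/52600 - 217) = 1/(-11404207/52600) = -52600/11404207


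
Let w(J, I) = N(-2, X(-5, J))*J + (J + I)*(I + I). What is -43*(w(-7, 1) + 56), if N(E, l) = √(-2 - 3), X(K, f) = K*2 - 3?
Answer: -1892 + 301*I*√5 ≈ -1892.0 + 673.06*I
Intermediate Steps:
X(K, f) = -3 + 2*K (X(K, f) = 2*K - 3 = -3 + 2*K)
N(E, l) = I*√5 (N(E, l) = √(-5) = I*√5)
w(J, I) = 2*I*(I + J) + I*J*√5 (w(J, I) = (I*√5)*J + (J + I)*(I + I) = I*J*√5 + (I + J)*(2*I) = I*J*√5 + 2*I*(I + J) = 2*I*(I + J) + I*J*√5)
-43*(w(-7, 1) + 56) = -43*((2*1² + 2*1*(-7) + I*(-7)*√5) + 56) = -43*((2*1 - 14 - 7*I*√5) + 56) = -43*((2 - 14 - 7*I*√5) + 56) = -43*((-12 - 7*I*√5) + 56) = -43*(44 - 7*I*√5) = -1892 + 301*I*√5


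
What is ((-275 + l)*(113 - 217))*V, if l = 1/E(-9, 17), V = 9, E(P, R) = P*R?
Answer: 4375904/17 ≈ 2.5741e+5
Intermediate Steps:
l = -1/153 (l = 1/(-9*17) = 1/(-153) = -1/153 ≈ -0.0065359)
((-275 + l)*(113 - 217))*V = ((-275 - 1/153)*(113 - 217))*9 = -42076/153*(-104)*9 = (4375904/153)*9 = 4375904/17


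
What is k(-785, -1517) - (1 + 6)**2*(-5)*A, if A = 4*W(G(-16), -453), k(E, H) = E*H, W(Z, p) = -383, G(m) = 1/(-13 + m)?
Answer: 815505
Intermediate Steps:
A = -1532 (A = 4*(-383) = -1532)
k(-785, -1517) - (1 + 6)**2*(-5)*A = -785*(-1517) - (1 + 6)**2*(-5)*(-1532) = 1190845 - 7**2*(-5)*(-1532) = 1190845 - 49*(-5)*(-1532) = 1190845 - (-245)*(-1532) = 1190845 - 1*375340 = 1190845 - 375340 = 815505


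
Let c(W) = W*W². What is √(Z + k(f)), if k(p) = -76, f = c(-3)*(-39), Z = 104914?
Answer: √104838 ≈ 323.79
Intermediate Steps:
c(W) = W³
f = 1053 (f = (-3)³*(-39) = -27*(-39) = 1053)
√(Z + k(f)) = √(104914 - 76) = √104838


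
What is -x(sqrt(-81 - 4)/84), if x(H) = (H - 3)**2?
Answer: -63419/7056 + I*sqrt(85)/14 ≈ -8.988 + 0.65854*I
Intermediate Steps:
x(H) = (-3 + H)**2
-x(sqrt(-81 - 4)/84) = -(-3 + sqrt(-81 - 4)/84)**2 = -(-3 + sqrt(-85)*(1/84))**2 = -(-3 + (I*sqrt(85))*(1/84))**2 = -(-3 + I*sqrt(85)/84)**2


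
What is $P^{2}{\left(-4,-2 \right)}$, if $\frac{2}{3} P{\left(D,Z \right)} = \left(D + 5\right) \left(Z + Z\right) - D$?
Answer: $0$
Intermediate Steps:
$P{\left(D,Z \right)} = - \frac{3 D}{2} + 3 Z \left(5 + D\right)$ ($P{\left(D,Z \right)} = \frac{3 \left(\left(D + 5\right) \left(Z + Z\right) - D\right)}{2} = \frac{3 \left(\left(5 + D\right) 2 Z - D\right)}{2} = \frac{3 \left(2 Z \left(5 + D\right) - D\right)}{2} = \frac{3 \left(- D + 2 Z \left(5 + D\right)\right)}{2} = - \frac{3 D}{2} + 3 Z \left(5 + D\right)$)
$P^{2}{\left(-4,-2 \right)} = \left(15 \left(-2\right) - -6 + 3 \left(-4\right) \left(-2\right)\right)^{2} = \left(-30 + 6 + 24\right)^{2} = 0^{2} = 0$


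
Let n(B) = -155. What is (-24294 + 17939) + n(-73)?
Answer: -6510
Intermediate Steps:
(-24294 + 17939) + n(-73) = (-24294 + 17939) - 155 = -6355 - 155 = -6510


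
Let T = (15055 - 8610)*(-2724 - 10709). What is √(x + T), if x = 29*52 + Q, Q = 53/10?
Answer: I*√8657417170/10 ≈ 9304.5*I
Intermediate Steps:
Q = 53/10 (Q = 53*(⅒) = 53/10 ≈ 5.3000)
x = 15133/10 (x = 29*52 + 53/10 = 1508 + 53/10 = 15133/10 ≈ 1513.3)
T = -86575685 (T = 6445*(-13433) = -86575685)
√(x + T) = √(15133/10 - 86575685) = √(-865741717/10) = I*√8657417170/10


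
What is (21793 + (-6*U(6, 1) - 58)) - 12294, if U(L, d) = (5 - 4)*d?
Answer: 9435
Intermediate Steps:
U(L, d) = d (U(L, d) = 1*d = d)
(21793 + (-6*U(6, 1) - 58)) - 12294 = (21793 + (-6*1 - 58)) - 12294 = (21793 + (-6 - 58)) - 12294 = (21793 - 64) - 12294 = 21729 - 12294 = 9435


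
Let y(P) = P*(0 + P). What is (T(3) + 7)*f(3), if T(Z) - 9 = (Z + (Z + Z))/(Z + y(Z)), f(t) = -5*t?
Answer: -1005/4 ≈ -251.25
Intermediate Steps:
y(P) = P² (y(P) = P*P = P²)
T(Z) = 9 + 3*Z/(Z + Z²) (T(Z) = 9 + (Z + (Z + Z))/(Z + Z²) = 9 + (Z + 2*Z)/(Z + Z²) = 9 + (3*Z)/(Z + Z²) = 9 + 3*Z/(Z + Z²))
(T(3) + 7)*f(3) = (3*(4 + 3*3)/(1 + 3) + 7)*(-5*3) = (3*(4 + 9)/4 + 7)*(-15) = (3*(¼)*13 + 7)*(-15) = (39/4 + 7)*(-15) = (67/4)*(-15) = -1005/4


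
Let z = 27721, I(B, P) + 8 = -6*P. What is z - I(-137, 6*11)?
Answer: 28125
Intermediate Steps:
I(B, P) = -8 - 6*P
z - I(-137, 6*11) = 27721 - (-8 - 36*11) = 27721 - (-8 - 6*66) = 27721 - (-8 - 396) = 27721 - 1*(-404) = 27721 + 404 = 28125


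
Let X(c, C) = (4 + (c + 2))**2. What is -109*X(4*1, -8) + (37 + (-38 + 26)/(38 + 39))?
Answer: -836463/77 ≈ -10863.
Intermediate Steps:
X(c, C) = (6 + c)**2 (X(c, C) = (4 + (2 + c))**2 = (6 + c)**2)
-109*X(4*1, -8) + (37 + (-38 + 26)/(38 + 39)) = -109*(6 + 4*1)**2 + (37 + (-38 + 26)/(38 + 39)) = -109*(6 + 4)**2 + (37 - 12/77) = -109*10**2 + (37 - 12*1/77) = -109*100 + (37 - 12/77) = -10900 + 2837/77 = -836463/77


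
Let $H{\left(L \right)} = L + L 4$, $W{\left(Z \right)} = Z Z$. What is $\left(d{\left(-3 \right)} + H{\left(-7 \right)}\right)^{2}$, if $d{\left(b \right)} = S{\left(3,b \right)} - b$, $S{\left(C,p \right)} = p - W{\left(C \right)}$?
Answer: $1936$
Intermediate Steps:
$W{\left(Z \right)} = Z^{2}$
$S{\left(C,p \right)} = p - C^{2}$
$H{\left(L \right)} = 5 L$ ($H{\left(L \right)} = L + 4 L = 5 L$)
$d{\left(b \right)} = -9$ ($d{\left(b \right)} = \left(b - 3^{2}\right) - b = \left(b - 9\right) - b = \left(-9 + b\right) - b = -9$)
$\left(d{\left(-3 \right)} + H{\left(-7 \right)}\right)^{2} = \left(-9 + 5 \left(-7\right)\right)^{2} = \left(-9 - 35\right)^{2} = \left(-44\right)^{2} = 1936$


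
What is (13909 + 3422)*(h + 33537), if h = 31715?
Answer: 1130882412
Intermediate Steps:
(13909 + 3422)*(h + 33537) = (13909 + 3422)*(31715 + 33537) = 17331*65252 = 1130882412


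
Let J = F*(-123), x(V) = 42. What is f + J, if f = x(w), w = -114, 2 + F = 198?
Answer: -24066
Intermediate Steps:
F = 196 (F = -2 + 198 = 196)
f = 42
J = -24108 (J = 196*(-123) = -24108)
f + J = 42 - 24108 = -24066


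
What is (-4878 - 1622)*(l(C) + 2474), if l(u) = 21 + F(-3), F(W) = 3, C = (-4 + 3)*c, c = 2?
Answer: -16237000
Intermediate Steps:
C = -2 (C = (-4 + 3)*2 = -1*2 = -2)
l(u) = 24 (l(u) = 21 + 3 = 24)
(-4878 - 1622)*(l(C) + 2474) = (-4878 - 1622)*(24 + 2474) = -6500*2498 = -16237000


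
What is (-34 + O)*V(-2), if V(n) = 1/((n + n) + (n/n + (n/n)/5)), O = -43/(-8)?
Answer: 1145/112 ≈ 10.223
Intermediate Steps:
O = 43/8 (O = -43*(-⅛) = 43/8 ≈ 5.3750)
V(n) = 1/(6/5 + 2*n) (V(n) = 1/(2*n + (1 + 1*(⅕))) = 1/(2*n + (1 + ⅕)) = 1/(2*n + 6/5) = 1/(6/5 + 2*n))
(-34 + O)*V(-2) = (-34 + 43/8)*(5/(2*(3 + 5*(-2)))) = -1145/(16*(3 - 10)) = -1145/(16*(-7)) = -1145*(-1)/(16*7) = -229/8*(-5/14) = 1145/112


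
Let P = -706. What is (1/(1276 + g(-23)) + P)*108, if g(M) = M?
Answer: -95538636/1253 ≈ -76248.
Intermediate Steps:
(1/(1276 + g(-23)) + P)*108 = (1/(1276 - 23) - 706)*108 = (1/1253 - 706)*108 = -884617/1253*108 = -95538636/1253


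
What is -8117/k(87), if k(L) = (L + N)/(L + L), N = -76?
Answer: -1412358/11 ≈ -1.2840e+5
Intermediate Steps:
k(L) = (-76 + L)/(2*L) (k(L) = (L - 76)/(L + L) = (-76 + L)/((2*L)) = (-76 + L)*(1/(2*L)) = (-76 + L)/(2*L))
-8117/k(87) = -8117*174/(-76 + 87) = -8117/((½)*(1/87)*11) = -8117/11/174 = -8117*174/11 = -1412358/11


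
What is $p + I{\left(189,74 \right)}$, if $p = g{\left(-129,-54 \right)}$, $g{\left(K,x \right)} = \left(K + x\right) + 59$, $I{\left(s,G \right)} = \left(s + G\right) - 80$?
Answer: $59$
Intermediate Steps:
$I{\left(s,G \right)} = -80 + G + s$ ($I{\left(s,G \right)} = \left(G + s\right) - 80 = -80 + G + s$)
$g{\left(K,x \right)} = 59 + K + x$
$p = -124$ ($p = 59 - 129 - 54 = -124$)
$p + I{\left(189,74 \right)} = -124 + \left(-80 + 74 + 189\right) = -124 + 183 = 59$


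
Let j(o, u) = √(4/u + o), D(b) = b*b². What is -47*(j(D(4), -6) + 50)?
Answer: -2350 - 47*√570/3 ≈ -2724.0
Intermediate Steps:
D(b) = b³
j(o, u) = √(o + 4/u)
-47*(j(D(4), -6) + 50) = -47*(√(4³ + 4/(-6)) + 50) = -47*(√(64 + 4*(-⅙)) + 50) = -47*(√(64 - ⅔) + 50) = -47*(√(190/3) + 50) = -47*(√570/3 + 50) = -47*(50 + √570/3) = -2350 - 47*√570/3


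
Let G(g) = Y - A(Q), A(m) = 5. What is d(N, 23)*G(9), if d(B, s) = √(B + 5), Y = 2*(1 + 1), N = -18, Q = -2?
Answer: -I*√13 ≈ -3.6056*I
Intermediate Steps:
Y = 4 (Y = 2*2 = 4)
d(B, s) = √(5 + B)
G(g) = -1 (G(g) = 4 - 1*5 = 4 - 5 = -1)
d(N, 23)*G(9) = √(5 - 18)*(-1) = √(-13)*(-1) = (I*√13)*(-1) = -I*√13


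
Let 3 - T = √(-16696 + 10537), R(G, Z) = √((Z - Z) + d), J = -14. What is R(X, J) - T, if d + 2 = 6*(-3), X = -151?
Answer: -3 + I*√6159 + 2*I*√5 ≈ -3.0 + 82.951*I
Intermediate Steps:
d = -20 (d = -2 + 6*(-3) = -2 - 18 = -20)
R(G, Z) = 2*I*√5 (R(G, Z) = √((Z - Z) - 20) = √(0 - 20) = √(-20) = 2*I*√5)
T = 3 - I*√6159 (T = 3 - √(-16696 + 10537) = 3 - √(-6159) = 3 - I*√6159 ≈ 3.0 - 78.479*I)
R(X, J) - T = 2*I*√5 - (3 - I*√6159) = 2*I*√5 + (-3 + I*√6159) = -3 + I*√6159 + 2*I*√5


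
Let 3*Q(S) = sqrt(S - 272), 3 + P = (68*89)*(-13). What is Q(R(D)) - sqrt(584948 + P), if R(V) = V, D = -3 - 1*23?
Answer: -sqrt(506269) + I*sqrt(298)/3 ≈ -711.53 + 5.7542*I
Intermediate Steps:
D = -26 (D = -3 - 23 = -26)
P = -78679 (P = -3 + (68*89)*(-13) = -3 + 6052*(-13) = -3 - 78676 = -78679)
Q(S) = sqrt(-272 + S)/3 (Q(S) = sqrt(S - 272)/3 = sqrt(-272 + S)/3)
Q(R(D)) - sqrt(584948 + P) = sqrt(-272 - 26)/3 - sqrt(584948 - 78679) = sqrt(-298)/3 - sqrt(506269) = (I*sqrt(298))/3 - sqrt(506269) = I*sqrt(298)/3 - sqrt(506269) = -sqrt(506269) + I*sqrt(298)/3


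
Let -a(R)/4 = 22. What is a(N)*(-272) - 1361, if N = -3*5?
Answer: 22575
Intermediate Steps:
N = -15
a(R) = -88 (a(R) = -4*22 = -88)
a(N)*(-272) - 1361 = -88*(-272) - 1361 = 23936 - 1361 = 22575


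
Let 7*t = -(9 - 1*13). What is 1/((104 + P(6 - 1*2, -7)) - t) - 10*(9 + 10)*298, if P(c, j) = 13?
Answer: -46145293/815 ≈ -56620.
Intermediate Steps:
t = 4/7 (t = (-(9 - 1*13))/7 = (-(9 - 13))/7 = (-1*(-4))/7 = (⅐)*4 = 4/7 ≈ 0.57143)
1/((104 + P(6 - 1*2, -7)) - t) - 10*(9 + 10)*298 = 1/((104 + 13) - 1*4/7) - 10*(9 + 10)*298 = 1/(117 - 4/7) - 10*19*298 = 1/(815/7) - 190*298 = 7/815 - 56620 = -46145293/815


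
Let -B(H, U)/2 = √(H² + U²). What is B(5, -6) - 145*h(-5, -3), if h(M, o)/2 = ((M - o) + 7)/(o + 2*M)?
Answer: 1450/13 - 2*√61 ≈ 95.918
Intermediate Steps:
B(H, U) = -2*√(H² + U²)
h(M, o) = 2*(7 + M - o)/(o + 2*M) (h(M, o) = 2*(((M - o) + 7)/(o + 2*M)) = 2*((7 + M - o)/(o + 2*M)) = 2*(7 + M - o)/(o + 2*M))
B(5, -6) - 145*h(-5, -3) = -2*√(5² + (-6)²) - 290*(7 - 5 - 1*(-3))/(-3 + 2*(-5)) = -2*√(25 + 36) - 290*(7 - 5 + 3)/(-3 - 10) = -2*√61 - 290*5/(-13) = -2*√61 - 290*(-1)*5/13 = -2*√61 - 145*(-10/13) = -2*√61 + 1450/13 = 1450/13 - 2*√61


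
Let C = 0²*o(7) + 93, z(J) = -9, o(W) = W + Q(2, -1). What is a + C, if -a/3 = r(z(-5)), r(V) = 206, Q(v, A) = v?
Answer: -525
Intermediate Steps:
o(W) = 2 + W (o(W) = W + 2 = 2 + W)
C = 93 (C = 0²*(2 + 7) + 93 = 0*9 + 93 = 0 + 93 = 93)
a = -618 (a = -3*206 = -618)
a + C = -618 + 93 = -525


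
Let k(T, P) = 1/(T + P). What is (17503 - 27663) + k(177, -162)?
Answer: -152399/15 ≈ -10160.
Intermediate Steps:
k(T, P) = 1/(P + T)
(17503 - 27663) + k(177, -162) = (17503 - 27663) + 1/(-162 + 177) = -10160 + 1/15 = -152399/15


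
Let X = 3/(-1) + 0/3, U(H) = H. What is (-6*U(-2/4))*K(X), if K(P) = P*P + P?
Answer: 18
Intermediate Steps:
X = -3 (X = 3*(-1) + 0*(⅓) = -3 + 0 = -3)
K(P) = P + P² (K(P) = P² + P = P + P²)
(-6*U(-2/4))*K(X) = (-(-12)/4)*(-3*(1 - 3)) = (-(-12)/4)*(-3*(-2)) = -6*(-½)*6 = 3*6 = 18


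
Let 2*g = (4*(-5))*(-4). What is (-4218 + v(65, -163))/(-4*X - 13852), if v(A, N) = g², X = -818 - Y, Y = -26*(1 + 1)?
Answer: 1309/5394 ≈ 0.24268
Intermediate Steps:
Y = -52 (Y = -26*2 = -52)
g = 40 (g = ((4*(-5))*(-4))/2 = (-20*(-4))/2 = (½)*80 = 40)
X = -766 (X = -818 - 1*(-52) = -818 + 52 = -766)
v(A, N) = 1600 (v(A, N) = 40² = 1600)
(-4218 + v(65, -163))/(-4*X - 13852) = (-4218 + 1600)/(-4*(-766) - 13852) = -2618/(3064 - 13852) = -2618/(-10788) = -2618*(-1/10788) = 1309/5394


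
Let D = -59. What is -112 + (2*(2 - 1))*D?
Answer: -230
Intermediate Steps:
-112 + (2*(2 - 1))*D = -112 + (2*(2 - 1))*(-59) = -112 + (2*1)*(-59) = -112 + 2*(-59) = -112 - 118 = -230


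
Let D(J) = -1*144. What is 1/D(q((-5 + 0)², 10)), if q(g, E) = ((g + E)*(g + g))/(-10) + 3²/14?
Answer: -1/144 ≈ -0.0069444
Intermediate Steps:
q(g, E) = 9/14 - g*(E + g)/5 (q(g, E) = ((E + g)*(2*g))*(-⅒) + 9*(1/14) = (2*g*(E + g))*(-⅒) + 9/14 = -g*(E + g)/5 + 9/14 = 9/14 - g*(E + g)/5)
D(J) = -144
1/D(q((-5 + 0)², 10)) = 1/(-144) = -1/144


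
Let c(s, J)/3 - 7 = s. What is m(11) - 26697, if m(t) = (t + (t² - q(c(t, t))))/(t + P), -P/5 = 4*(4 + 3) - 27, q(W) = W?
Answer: -26684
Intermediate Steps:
c(s, J) = 21 + 3*s
P = -5 (P = -5*(4*(4 + 3) - 27) = -5*(4*7 - 27) = -5*(28 - 27) = -5*1 = -5)
m(t) = (-21 + t² - 2*t)/(-5 + t) (m(t) = (t + (t² - (21 + 3*t)))/(t - 5) = (t + (t² + (-21 - 3*t)))/(-5 + t) = (t + (-21 + t² - 3*t))/(-5 + t) = (-21 + t² - 2*t)/(-5 + t))
m(11) - 26697 = (-21 + 11² - 2*11)/(-5 + 11) - 26697 = (-21 + 121 - 22)/6 - 26697 = (⅙)*78 - 26697 = 13 - 26697 = -26684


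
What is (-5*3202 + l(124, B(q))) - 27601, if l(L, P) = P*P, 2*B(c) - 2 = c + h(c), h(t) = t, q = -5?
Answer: -43595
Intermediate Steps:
B(c) = 1 + c (B(c) = 1 + (c + c)/2 = 1 + (2*c)/2 = 1 + c)
l(L, P) = P**2
(-5*3202 + l(124, B(q))) - 27601 = (-5*3202 + (1 - 5)**2) - 27601 = (-16010 + (-4)**2) - 27601 = (-16010 + 16) - 27601 = -15994 - 27601 = -43595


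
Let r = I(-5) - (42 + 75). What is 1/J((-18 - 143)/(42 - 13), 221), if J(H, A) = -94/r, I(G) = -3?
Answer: 60/47 ≈ 1.2766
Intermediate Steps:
r = -120 (r = -3 - (42 + 75) = -3 - 1*117 = -3 - 117 = -120)
J(H, A) = 47/60 (J(H, A) = -94/(-120) = -94*(-1/120) = 47/60)
1/J((-18 - 143)/(42 - 13), 221) = 1/(47/60) = 60/47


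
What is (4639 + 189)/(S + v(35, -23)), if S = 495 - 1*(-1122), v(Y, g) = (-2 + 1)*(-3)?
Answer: 1207/405 ≈ 2.9802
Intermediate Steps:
v(Y, g) = 3 (v(Y, g) = -1*(-3) = 3)
S = 1617 (S = 495 + 1122 = 1617)
(4639 + 189)/(S + v(35, -23)) = (4639 + 189)/(1617 + 3) = 4828/1620 = 4828*(1/1620) = 1207/405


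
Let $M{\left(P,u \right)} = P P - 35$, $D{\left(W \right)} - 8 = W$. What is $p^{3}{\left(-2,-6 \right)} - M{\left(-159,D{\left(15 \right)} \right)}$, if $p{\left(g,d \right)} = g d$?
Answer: $-23518$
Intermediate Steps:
$D{\left(W \right)} = 8 + W$
$M{\left(P,u \right)} = -35 + P^{2}$ ($M{\left(P,u \right)} = P^{2} - 35 = -35 + P^{2}$)
$p{\left(g,d \right)} = d g$
$p^{3}{\left(-2,-6 \right)} - M{\left(-159,D{\left(15 \right)} \right)} = \left(\left(-6\right) \left(-2\right)\right)^{3} - \left(-35 + \left(-159\right)^{2}\right) = 12^{3} - \left(-35 + 25281\right) = 1728 - 25246 = -23518$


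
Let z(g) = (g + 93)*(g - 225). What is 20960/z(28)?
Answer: -20960/23837 ≈ -0.87930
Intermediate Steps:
z(g) = (-225 + g)*(93 + g) (z(g) = (93 + g)*(-225 + g) = (-225 + g)*(93 + g))
20960/z(28) = 20960/(-20925 + 28**2 - 132*28) = 20960/(-20925 + 784 - 3696) = 20960/(-23837) = 20960*(-1/23837) = -20960/23837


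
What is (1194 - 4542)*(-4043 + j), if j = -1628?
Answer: 18986508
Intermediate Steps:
(1194 - 4542)*(-4043 + j) = (1194 - 4542)*(-4043 - 1628) = -3348*(-5671) = 18986508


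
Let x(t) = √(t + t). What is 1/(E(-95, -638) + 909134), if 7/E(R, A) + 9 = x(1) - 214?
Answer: 45208504857/41100587435505713 + 7*√2/41100587435505713 ≈ 1.0999e-6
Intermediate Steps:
x(t) = √2*√t (x(t) = √(2*t) = √2*√t)
E(R, A) = 7/(-223 + √2) (E(R, A) = 7/(-9 + (√2*√1 - 214)) = 7/(-9 + (√2*1 - 214)) = 7/(-9 + (√2 - 214)) = 7/(-9 + (-214 + √2)) = 7/(-223 + √2))
1/(E(-95, -638) + 909134) = 1/((-1561/49727 - 7*√2/49727) + 909134) = 1/(45208504857/49727 - 7*√2/49727)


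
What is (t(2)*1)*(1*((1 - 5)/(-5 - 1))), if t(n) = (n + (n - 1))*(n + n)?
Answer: 8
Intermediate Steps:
t(n) = 2*n*(-1 + 2*n) (t(n) = (n + (-1 + n))*(2*n) = (-1 + 2*n)*(2*n) = 2*n*(-1 + 2*n))
(t(2)*1)*(1*((1 - 5)/(-5 - 1))) = ((2*2*(-1 + 2*2))*1)*(1*((1 - 5)/(-5 - 1))) = ((2*2*(-1 + 4))*1)*(1*(-4/(-6))) = ((2*2*3)*1)*(1*(-4*(-⅙))) = (12*1)*(1*(⅔)) = 12*(⅔) = 8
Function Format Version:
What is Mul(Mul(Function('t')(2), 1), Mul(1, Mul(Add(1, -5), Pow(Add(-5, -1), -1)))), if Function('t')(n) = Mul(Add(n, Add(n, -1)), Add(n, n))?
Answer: 8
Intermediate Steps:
Function('t')(n) = Mul(2, n, Add(-1, Mul(2, n))) (Function('t')(n) = Mul(Add(n, Add(-1, n)), Mul(2, n)) = Mul(Add(-1, Mul(2, n)), Mul(2, n)) = Mul(2, n, Add(-1, Mul(2, n))))
Mul(Mul(Function('t')(2), 1), Mul(1, Mul(Add(1, -5), Pow(Add(-5, -1), -1)))) = Mul(Mul(Mul(2, 2, Add(-1, Mul(2, 2))), 1), Mul(1, Mul(Add(1, -5), Pow(Add(-5, -1), -1)))) = Mul(Mul(Mul(2, 2, Add(-1, 4)), 1), Mul(1, Mul(-4, Pow(-6, -1)))) = Mul(Mul(Mul(2, 2, 3), 1), Mul(1, Mul(-4, Rational(-1, 6)))) = Mul(Mul(12, 1), Mul(1, Rational(2, 3))) = Mul(12, Rational(2, 3)) = 8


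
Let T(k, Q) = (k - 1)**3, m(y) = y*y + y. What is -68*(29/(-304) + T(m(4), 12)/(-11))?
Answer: 35452735/836 ≈ 42408.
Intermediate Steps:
m(y) = y + y**2 (m(y) = y**2 + y = y + y**2)
T(k, Q) = (-1 + k)**3
-68*(29/(-304) + T(m(4), 12)/(-11)) = -68*(29/(-304) + (-1 + 4*(1 + 4))**3/(-11)) = -68*(29*(-1/304) + (-1 + 4*5)**3*(-1/11)) = -68*(-29/304 + (-1 + 20)**3*(-1/11)) = -68*(-29/304 + 19**3*(-1/11)) = -68*(-29/304 + 6859*(-1/11)) = -68*(-29/304 - 6859/11) = -68*(-2085455/3344) = 35452735/836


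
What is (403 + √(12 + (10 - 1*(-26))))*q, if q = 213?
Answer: 85839 + 852*√3 ≈ 87315.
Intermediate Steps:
(403 + √(12 + (10 - 1*(-26))))*q = (403 + √(12 + (10 - 1*(-26))))*213 = (403 + √(12 + (10 + 26)))*213 = (403 + √(12 + 36))*213 = (403 + √48)*213 = (403 + 4*√3)*213 = 85839 + 852*√3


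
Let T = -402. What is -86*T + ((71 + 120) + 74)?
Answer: 34837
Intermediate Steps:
-86*T + ((71 + 120) + 74) = -86*(-402) + ((71 + 120) + 74) = 34572 + (191 + 74) = 34572 + 265 = 34837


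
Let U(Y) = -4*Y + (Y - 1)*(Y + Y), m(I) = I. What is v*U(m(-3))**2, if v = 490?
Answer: 635040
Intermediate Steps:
U(Y) = -4*Y + 2*Y*(-1 + Y) (U(Y) = -4*Y + (-1 + Y)*(2*Y) = -4*Y + 2*Y*(-1 + Y))
v*U(m(-3))**2 = 490*(2*(-3)*(-3 - 3))**2 = 490*(2*(-3)*(-6))**2 = 490*36**2 = 490*1296 = 635040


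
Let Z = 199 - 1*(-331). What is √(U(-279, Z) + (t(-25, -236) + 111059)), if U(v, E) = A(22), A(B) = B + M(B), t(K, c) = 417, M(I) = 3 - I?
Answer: √111479 ≈ 333.88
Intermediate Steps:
Z = 530 (Z = 199 + 331 = 530)
A(B) = 3 (A(B) = B + (3 - B) = 3)
U(v, E) = 3
√(U(-279, Z) + (t(-25, -236) + 111059)) = √(3 + (417 + 111059)) = √(3 + 111476) = √111479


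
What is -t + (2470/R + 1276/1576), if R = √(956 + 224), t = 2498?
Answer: -983893/394 + 247*√295/59 ≈ -2425.3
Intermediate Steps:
R = 2*√295 (R = √1180 = 2*√295 ≈ 34.351)
-t + (2470/R + 1276/1576) = -1*2498 + (2470/((2*√295)) + 1276/1576) = -2498 + (2470*(√295/590) + 1276*(1/1576)) = -2498 + (247*√295/59 + 319/394) = -2498 + (319/394 + 247*√295/59) = -983893/394 + 247*√295/59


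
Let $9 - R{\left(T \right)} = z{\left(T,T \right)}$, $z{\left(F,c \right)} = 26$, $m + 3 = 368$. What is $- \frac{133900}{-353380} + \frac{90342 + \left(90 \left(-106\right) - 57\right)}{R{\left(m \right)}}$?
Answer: $- \frac{1426569590}{300373} \approx -4749.3$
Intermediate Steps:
$m = 365$ ($m = -3 + 368 = 365$)
$R{\left(T \right)} = -17$ ($R{\left(T \right)} = 9 - 26 = -17$)
$- \frac{133900}{-353380} + \frac{90342 + \left(90 \left(-106\right) - 57\right)}{R{\left(m \right)}} = - \frac{133900}{-353380} + \frac{90342 + \left(90 \left(-106\right) - 57\right)}{-17} = \left(-133900\right) \left(- \frac{1}{353380}\right) + \left(90342 - 9597\right) \left(- \frac{1}{17}\right) = \frac{6695}{17669} + \left(90342 - 9597\right) \left(- \frac{1}{17}\right) = \frac{6695}{17669} + 80745 \left(- \frac{1}{17}\right) = \frac{6695}{17669} - \frac{80745}{17} = - \frac{1426569590}{300373}$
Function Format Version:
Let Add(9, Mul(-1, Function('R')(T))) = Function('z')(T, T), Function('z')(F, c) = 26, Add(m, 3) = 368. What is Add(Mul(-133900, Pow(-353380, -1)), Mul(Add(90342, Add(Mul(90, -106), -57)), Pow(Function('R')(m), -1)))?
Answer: Rational(-1426569590, 300373) ≈ -4749.3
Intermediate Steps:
m = 365 (m = Add(-3, 368) = 365)
Function('R')(T) = -17 (Function('R')(T) = Add(9, Mul(-1, 26)) = Add(9, -26) = -17)
Add(Mul(-133900, Pow(-353380, -1)), Mul(Add(90342, Add(Mul(90, -106), -57)), Pow(Function('R')(m), -1))) = Add(Mul(-133900, Pow(-353380, -1)), Mul(Add(90342, Add(Mul(90, -106), -57)), Pow(-17, -1))) = Add(Mul(-133900, Rational(-1, 353380)), Mul(Add(90342, Add(-9540, -57)), Rational(-1, 17))) = Add(Rational(6695, 17669), Mul(Add(90342, -9597), Rational(-1, 17))) = Add(Rational(6695, 17669), Mul(80745, Rational(-1, 17))) = Add(Rational(6695, 17669), Rational(-80745, 17)) = Rational(-1426569590, 300373)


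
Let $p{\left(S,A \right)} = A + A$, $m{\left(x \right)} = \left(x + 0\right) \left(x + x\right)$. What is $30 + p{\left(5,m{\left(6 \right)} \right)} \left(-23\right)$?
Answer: $-3282$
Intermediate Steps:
$m{\left(x \right)} = 2 x^{2}$ ($m{\left(x \right)} = x 2 x = 2 x^{2}$)
$p{\left(S,A \right)} = 2 A$
$30 + p{\left(5,m{\left(6 \right)} \right)} \left(-23\right) = 30 + 2 \cdot 2 \cdot 6^{2} \left(-23\right) = 30 + 2 \cdot 2 \cdot 36 \left(-23\right) = 30 + 2 \cdot 72 \left(-23\right) = 30 + 144 \left(-23\right) = 30 - 3312 = -3282$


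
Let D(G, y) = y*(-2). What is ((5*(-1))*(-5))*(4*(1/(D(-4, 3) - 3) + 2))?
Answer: 1700/9 ≈ 188.89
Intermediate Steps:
D(G, y) = -2*y
((5*(-1))*(-5))*(4*(1/(D(-4, 3) - 3) + 2)) = ((5*(-1))*(-5))*(4*(1/(-2*3 - 3) + 2)) = (-5*(-5))*(4*(1/(-6 - 3) + 2)) = 25*(4*(1/(-9) + 2)) = 25*(4*(-⅑ + 2)) = 25*(4*(17/9)) = 25*(68/9) = 1700/9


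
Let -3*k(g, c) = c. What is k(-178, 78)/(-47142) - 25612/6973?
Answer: -31768937/8650557 ≈ -3.6725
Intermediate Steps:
k(g, c) = -c/3
k(-178, 78)/(-47142) - 25612/6973 = -⅓*78/(-47142) - 25612/6973 = -26*(-1/47142) - 25612*1/6973 = 13/23571 - 1348/367 = -31768937/8650557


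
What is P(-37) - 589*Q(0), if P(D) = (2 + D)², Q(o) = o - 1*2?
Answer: 2403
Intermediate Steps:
Q(o) = -2 + o (Q(o) = o - 2 = -2 + o)
P(-37) - 589*Q(0) = (2 - 37)² - 589*(-2 + 0) = (-35)² - 589*(-2) = 1225 - 1*(-1178) = 1225 + 1178 = 2403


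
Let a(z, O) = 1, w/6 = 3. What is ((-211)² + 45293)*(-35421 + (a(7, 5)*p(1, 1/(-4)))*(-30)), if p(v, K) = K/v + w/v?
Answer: -3229127649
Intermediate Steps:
w = 18 (w = 6*3 = 18)
p(v, K) = 18/v + K/v (p(v, K) = K/v + 18/v = 18/v + K/v)
((-211)² + 45293)*(-35421 + (a(7, 5)*p(1, 1/(-4)))*(-30)) = ((-211)² + 45293)*(-35421 + (1*((18 + 1/(-4))/1))*(-30)) = (44521 + 45293)*(-35421 + (1*(1*(18 - ¼)))*(-30)) = 89814*(-35421 + (1*(1*(71/4)))*(-30)) = 89814*(-35421 + (1*(71/4))*(-30)) = 89814*(-35421 + (71/4)*(-30)) = 89814*(-35421 - 1065/2) = 89814*(-71907/2) = -3229127649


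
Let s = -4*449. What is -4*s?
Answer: 7184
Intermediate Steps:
s = -1796
-4*s = -4*(-1796) = 7184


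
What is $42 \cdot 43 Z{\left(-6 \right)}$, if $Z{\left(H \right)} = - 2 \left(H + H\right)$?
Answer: $43344$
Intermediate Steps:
$Z{\left(H \right)} = - 4 H$ ($Z{\left(H \right)} = - 2 \cdot 2 H = - 4 H$)
$42 \cdot 43 Z{\left(-6 \right)} = 42 \cdot 43 \left(\left(-4\right) \left(-6\right)\right) = 1806 \cdot 24 = 43344$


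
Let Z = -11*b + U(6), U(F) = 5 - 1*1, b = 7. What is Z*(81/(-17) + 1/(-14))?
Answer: 84023/238 ≈ 353.04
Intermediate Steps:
U(F) = 4 (U(F) = 5 - 1 = 4)
Z = -73 (Z = -11*7 + 4 = -77 + 4 = -73)
Z*(81/(-17) + 1/(-14)) = -73*(81/(-17) + 1/(-14)) = -73*(81*(-1/17) + 1*(-1/14)) = -73*(-81/17 - 1/14) = -73*(-1151/238) = 84023/238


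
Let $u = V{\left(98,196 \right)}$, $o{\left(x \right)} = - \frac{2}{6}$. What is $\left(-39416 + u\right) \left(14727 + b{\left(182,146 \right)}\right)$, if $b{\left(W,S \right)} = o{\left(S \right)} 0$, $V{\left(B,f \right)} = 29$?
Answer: $-580052349$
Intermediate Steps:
$o{\left(x \right)} = - \frac{1}{3}$ ($o{\left(x \right)} = \left(-2\right) \frac{1}{6} = - \frac{1}{3}$)
$u = 29$
$b{\left(W,S \right)} = 0$ ($b{\left(W,S \right)} = \left(- \frac{1}{3}\right) 0 = 0$)
$\left(-39416 + u\right) \left(14727 + b{\left(182,146 \right)}\right) = \left(-39416 + 29\right) \left(14727 + 0\right) = \left(-39387\right) 14727 = -580052349$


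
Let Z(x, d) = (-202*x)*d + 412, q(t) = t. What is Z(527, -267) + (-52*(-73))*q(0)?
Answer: 28423630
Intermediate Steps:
Z(x, d) = 412 - 202*d*x (Z(x, d) = -202*d*x + 412 = 412 - 202*d*x)
Z(527, -267) + (-52*(-73))*q(0) = (412 - 202*(-267)*527) - 52*(-73)*0 = (412 + 28423218) + 3796*0 = 28423630 + 0 = 28423630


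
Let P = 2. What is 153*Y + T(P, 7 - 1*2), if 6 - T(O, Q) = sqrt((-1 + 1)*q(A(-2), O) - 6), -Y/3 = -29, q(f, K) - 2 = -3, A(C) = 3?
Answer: 13317 - I*sqrt(6) ≈ 13317.0 - 2.4495*I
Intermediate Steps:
q(f, K) = -1 (q(f, K) = 2 - 3 = -1)
Y = 87 (Y = -3*(-29) = 87)
T(O, Q) = 6 - I*sqrt(6) (T(O, Q) = 6 - sqrt((-1 + 1)*(-1) - 6) = 6 - sqrt(0*(-1) - 6) = 6 - sqrt(0 - 6) = 6 - sqrt(-6) = 6 - I*sqrt(6))
153*Y + T(P, 7 - 1*2) = 153*87 + (6 - I*sqrt(6)) = 13311 + (6 - I*sqrt(6)) = 13317 - I*sqrt(6)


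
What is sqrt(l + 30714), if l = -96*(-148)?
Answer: sqrt(44922) ≈ 211.95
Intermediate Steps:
l = 14208
sqrt(l + 30714) = sqrt(14208 + 30714) = sqrt(44922)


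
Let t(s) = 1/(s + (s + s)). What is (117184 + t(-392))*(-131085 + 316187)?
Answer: 12754303655033/588 ≈ 2.1691e+10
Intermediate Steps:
t(s) = 1/(3*s) (t(s) = 1/(s + 2*s) = 1/(3*s))
(117184 + t(-392))*(-131085 + 316187) = (117184 + (⅓)/(-392))*(-131085 + 316187) = (117184 + (⅓)*(-1/392))*185102 = (117184 - 1/1176)*185102 = (137808383/1176)*185102 = 12754303655033/588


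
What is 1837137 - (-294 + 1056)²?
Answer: 1256493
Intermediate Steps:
1837137 - (-294 + 1056)² = 1837137 - 1*762² = 1837137 - 1*580644 = 1837137 - 580644 = 1256493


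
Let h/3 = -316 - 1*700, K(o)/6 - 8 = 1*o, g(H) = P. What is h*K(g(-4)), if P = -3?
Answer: -91440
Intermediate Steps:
g(H) = -3
K(o) = 48 + 6*o (K(o) = 48 + 6*(1*o) = 48 + 6*o)
h = -3048 (h = 3*(-316 - 1*700) = 3*(-316 - 700) = 3*(-1016) = -3048)
h*K(g(-4)) = -3048*(48 + 6*(-3)) = -3048*(48 - 18) = -3048*30 = -91440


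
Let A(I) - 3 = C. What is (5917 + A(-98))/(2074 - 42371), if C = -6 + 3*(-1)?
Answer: -5911/40297 ≈ -0.14669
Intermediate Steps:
C = -9 (C = -6 - 3 = -9)
A(I) = -6 (A(I) = 3 - 9 = -6)
(5917 + A(-98))/(2074 - 42371) = (5917 - 6)/(2074 - 42371) = 5911/(-40297) = 5911*(-1/40297) = -5911/40297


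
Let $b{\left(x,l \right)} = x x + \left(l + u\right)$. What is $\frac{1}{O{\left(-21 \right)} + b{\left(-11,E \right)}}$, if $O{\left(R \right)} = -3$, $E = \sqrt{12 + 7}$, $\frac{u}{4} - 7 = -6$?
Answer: $\frac{122}{14865} - \frac{\sqrt{19}}{14865} \approx 0.007914$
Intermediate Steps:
$u = 4$ ($u = 28 + 4 \left(-6\right) = 28 - 24 = 4$)
$E = \sqrt{19} \approx 4.3589$
$b{\left(x,l \right)} = 4 + l + x^{2}$ ($b{\left(x,l \right)} = x x + \left(l + 4\right) = x^{2} + \left(4 + l\right) = 4 + l + x^{2}$)
$\frac{1}{O{\left(-21 \right)} + b{\left(-11,E \right)}} = \frac{1}{-3 + \left(4 + \sqrt{19} + \left(-11\right)^{2}\right)} = \frac{1}{-3 + \left(4 + \sqrt{19} + 121\right)} = \frac{1}{-3 + \left(125 + \sqrt{19}\right)} = \frac{1}{122 + \sqrt{19}}$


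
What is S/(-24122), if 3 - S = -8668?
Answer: -8671/24122 ≈ -0.35946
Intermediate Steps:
S = 8671 (S = 3 - 1*(-8668) = 3 + 8668 = 8671)
S/(-24122) = 8671/(-24122) = 8671*(-1/24122) = -8671/24122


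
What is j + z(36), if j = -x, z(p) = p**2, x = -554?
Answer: 1850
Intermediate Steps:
j = 554 (j = -1*(-554) = 554)
j + z(36) = 554 + 36**2 = 554 + 1296 = 1850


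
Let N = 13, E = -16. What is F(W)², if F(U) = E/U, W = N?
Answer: 256/169 ≈ 1.5148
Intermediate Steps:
W = 13
F(U) = -16/U
F(W)² = (-16/13)² = 256/169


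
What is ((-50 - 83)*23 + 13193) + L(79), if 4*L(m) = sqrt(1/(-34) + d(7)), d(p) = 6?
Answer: 10134 + sqrt(6902)/136 ≈ 10135.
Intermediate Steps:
L(m) = sqrt(6902)/136 (L(m) = sqrt(1/(-34) + 6)/4 = sqrt(-1/34 + 6)/4 = sqrt(203/34)/4 = (sqrt(6902)/34)/4 = sqrt(6902)/136)
((-50 - 83)*23 + 13193) + L(79) = ((-50 - 83)*23 + 13193) + sqrt(6902)/136 = (-133*23 + 13193) + sqrt(6902)/136 = (-3059 + 13193) + sqrt(6902)/136 = 10134 + sqrt(6902)/136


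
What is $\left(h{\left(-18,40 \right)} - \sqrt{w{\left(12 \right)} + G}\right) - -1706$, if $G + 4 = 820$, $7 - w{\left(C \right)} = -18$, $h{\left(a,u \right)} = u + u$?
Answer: $1757$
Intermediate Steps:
$h{\left(a,u \right)} = 2 u$
$w{\left(C \right)} = 25$ ($w{\left(C \right)} = 7 - -18 = 7 + 18 = 25$)
$G = 816$ ($G = -4 + 820 = 816$)
$\left(h{\left(-18,40 \right)} - \sqrt{w{\left(12 \right)} + G}\right) - -1706 = \left(2 \cdot 40 - \sqrt{25 + 816}\right) - -1706 = \left(80 - \sqrt{841}\right) + 1706 = \left(80 - 29\right) + 1706 = 51 + 1706 = 1757$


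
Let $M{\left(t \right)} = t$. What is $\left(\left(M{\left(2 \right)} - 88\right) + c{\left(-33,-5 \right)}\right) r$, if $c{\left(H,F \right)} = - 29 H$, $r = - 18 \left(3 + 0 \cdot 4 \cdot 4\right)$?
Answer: $-47034$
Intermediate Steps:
$r = -54$ ($r = - 18 \left(3 + 0 \cdot 4\right) = - 18 \left(3 + 0\right) = \left(-18\right) 3 = -54$)
$\left(\left(M{\left(2 \right)} - 88\right) + c{\left(-33,-5 \right)}\right) r = \left(\left(2 - 88\right) - -957\right) \left(-54\right) = \left(\left(2 - 88\right) + 957\right) \left(-54\right) = \left(-86 + 957\right) \left(-54\right) = 871 \left(-54\right) = -47034$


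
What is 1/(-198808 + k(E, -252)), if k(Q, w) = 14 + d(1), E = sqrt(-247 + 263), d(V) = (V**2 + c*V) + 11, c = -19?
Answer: -1/198801 ≈ -5.0302e-6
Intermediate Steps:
d(V) = 11 + V**2 - 19*V (d(V) = (V**2 - 19*V) + 11 = 11 + V**2 - 19*V)
E = 4 (E = sqrt(16) = 4)
k(Q, w) = 7 (k(Q, w) = 14 + (11 + 1**2 - 19*1) = 14 + (11 + 1 - 19) = 14 - 7 = 7)
1/(-198808 + k(E, -252)) = 1/(-198808 + 7) = 1/(-198801) = -1/198801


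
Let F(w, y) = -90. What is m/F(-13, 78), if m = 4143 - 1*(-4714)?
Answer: -8857/90 ≈ -98.411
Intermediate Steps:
m = 8857 (m = 4143 + 4714 = 8857)
m/F(-13, 78) = 8857/(-90) = 8857*(-1/90) = -8857/90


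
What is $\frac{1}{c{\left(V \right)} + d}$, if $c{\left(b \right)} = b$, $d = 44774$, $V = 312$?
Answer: $\frac{1}{45086} \approx 2.218 \cdot 10^{-5}$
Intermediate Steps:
$\frac{1}{c{\left(V \right)} + d} = \frac{1}{312 + 44774} = \frac{1}{45086}$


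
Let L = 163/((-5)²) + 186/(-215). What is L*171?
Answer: 1039509/1075 ≈ 966.99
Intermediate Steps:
L = 6079/1075 (L = 163/25 + 186*(-1/215) = 163*(1/25) - 186/215 = 163/25 - 186/215 = 6079/1075 ≈ 5.6549)
L*171 = (6079/1075)*171 = 1039509/1075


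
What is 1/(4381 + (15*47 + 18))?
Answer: 1/5104 ≈ 0.00019592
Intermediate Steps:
1/(4381 + (15*47 + 18)) = 1/(4381 + (705 + 18)) = 1/(4381 + 723) = 1/5104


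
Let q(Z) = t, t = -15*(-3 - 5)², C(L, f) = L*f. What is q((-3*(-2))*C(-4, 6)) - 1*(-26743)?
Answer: 25783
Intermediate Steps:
t = -960 (t = -15*(-8)² = -15*64 = -960)
q(Z) = -960
q((-3*(-2))*C(-4, 6)) - 1*(-26743) = -960 - 1*(-26743) = -960 + 26743 = 25783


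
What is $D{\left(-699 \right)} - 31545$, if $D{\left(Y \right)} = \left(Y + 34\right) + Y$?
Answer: $-32909$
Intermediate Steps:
$D{\left(Y \right)} = 34 + 2 Y$ ($D{\left(Y \right)} = \left(34 + Y\right) + Y = 34 + 2 Y$)
$D{\left(-699 \right)} - 31545 = \left(34 + 2 \left(-699\right)\right) - 31545 = \left(34 - 1398\right) - 31545 = -1364 - 31545 = -32909$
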